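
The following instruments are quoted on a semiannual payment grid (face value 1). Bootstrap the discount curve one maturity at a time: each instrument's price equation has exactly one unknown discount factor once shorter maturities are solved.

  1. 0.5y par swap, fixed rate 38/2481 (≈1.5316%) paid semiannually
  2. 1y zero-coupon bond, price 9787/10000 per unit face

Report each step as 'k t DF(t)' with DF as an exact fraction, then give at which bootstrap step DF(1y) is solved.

step 1 [0.5y] swap r/2=19/2481: DF=(1 − 19/2481·(0))/(1+19/2481) = 2481/2500 ≈ 0.992400
step 2 [1y] zero: DF = P = 9787/10000 ≈ 0.978700

1 1/2 2481/2500
2 1 9787/10000
DF(1y) is solved at step 2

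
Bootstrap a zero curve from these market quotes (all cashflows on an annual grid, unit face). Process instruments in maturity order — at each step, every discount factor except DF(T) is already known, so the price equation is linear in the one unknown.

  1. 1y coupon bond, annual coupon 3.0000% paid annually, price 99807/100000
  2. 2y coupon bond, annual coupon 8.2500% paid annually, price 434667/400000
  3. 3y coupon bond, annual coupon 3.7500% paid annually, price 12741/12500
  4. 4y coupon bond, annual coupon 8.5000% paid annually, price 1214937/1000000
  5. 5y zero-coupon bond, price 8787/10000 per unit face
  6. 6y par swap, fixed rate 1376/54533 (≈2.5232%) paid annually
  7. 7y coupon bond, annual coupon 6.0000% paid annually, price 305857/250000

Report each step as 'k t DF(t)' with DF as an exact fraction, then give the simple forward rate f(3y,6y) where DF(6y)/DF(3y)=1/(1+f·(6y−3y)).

step 1 [1y] bond c/1=3/100: DF=(99807/100000 − 3/100·(0))/(1+3/100) = 969/1000 ≈ 0.969000
step 2 [2y] bond c/1=33/400: DF=(434667/400000 − 33/400·(0.969000))/(1+33/400) = 93/100 ≈ 0.930000
step 3 [3y] bond c/1=3/80: DF=(12741/12500 − 3/80·(0.969000+0.930000))/(1+3/80) = 4569/5000 ≈ 0.913800
step 4 [4y] bond c/1=17/200: DF=(1214937/1000000 − 17/200·(0.969000+0.930000+0.913800))/(1+17/200) = 4497/5000 ≈ 0.899400
step 5 [5y] zero: DF = P = 8787/10000 ≈ 0.878700
step 6 [6y] swap r/1=1376/54533: DF=(1 − 1376/54533·(0.969000+0.930000+0.913800+0.899400+0.878700))/(1+1376/54533) = 539/625 ≈ 0.862400
step 7 [7y] bond c/1=3/50: DF=(305857/250000 − 3/50·(0.969000+0.930000+0.913800+0.899400+0.878700+0.862400))/(1+3/50) = 1691/2000 ≈ 0.845500

1 1 969/1000
2 2 93/100
3 3 4569/5000
4 4 4497/5000
5 5 8787/10000
6 6 539/625
7 7 1691/2000
f(3y,6y) = ((4569/5000)/(539/625) − 1)/(3) = 257/12936 ≈ 1.9867%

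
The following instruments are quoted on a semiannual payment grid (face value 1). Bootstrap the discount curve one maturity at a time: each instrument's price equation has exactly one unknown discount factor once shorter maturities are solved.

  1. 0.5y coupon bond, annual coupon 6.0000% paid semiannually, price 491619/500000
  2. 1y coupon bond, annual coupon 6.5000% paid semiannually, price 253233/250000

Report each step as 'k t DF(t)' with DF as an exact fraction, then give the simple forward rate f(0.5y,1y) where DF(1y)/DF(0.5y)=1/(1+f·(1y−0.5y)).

step 1 [0.5y] bond c/2=3/100: DF=(491619/500000 − 3/100·(0))/(1+3/100) = 4773/5000 ≈ 0.954600
step 2 [1y] bond c/2=13/400: DF=(253233/250000 − 13/400·(0.954600))/(1+13/400) = 951/1000 ≈ 0.951000

1 1/2 4773/5000
2 1 951/1000
f(0.5y,1y) = ((4773/5000)/(951/1000) − 1)/(1/2) = 12/1585 ≈ 0.7571%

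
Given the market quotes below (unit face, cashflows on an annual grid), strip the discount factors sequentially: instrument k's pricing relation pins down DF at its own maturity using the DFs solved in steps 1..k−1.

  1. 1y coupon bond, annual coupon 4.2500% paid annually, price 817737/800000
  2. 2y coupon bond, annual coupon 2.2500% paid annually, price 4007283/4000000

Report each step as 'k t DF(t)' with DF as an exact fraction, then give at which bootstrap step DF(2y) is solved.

1 1 1961/2000
2 2 4791/5000
DF(2y) is solved at step 2

step 1 [1y] bond c/1=17/400: DF=(817737/800000 − 17/400·(0))/(1+17/400) = 1961/2000 ≈ 0.980500
step 2 [2y] bond c/1=9/400: DF=(4007283/4000000 − 9/400·(0.980500))/(1+9/400) = 4791/5000 ≈ 0.958200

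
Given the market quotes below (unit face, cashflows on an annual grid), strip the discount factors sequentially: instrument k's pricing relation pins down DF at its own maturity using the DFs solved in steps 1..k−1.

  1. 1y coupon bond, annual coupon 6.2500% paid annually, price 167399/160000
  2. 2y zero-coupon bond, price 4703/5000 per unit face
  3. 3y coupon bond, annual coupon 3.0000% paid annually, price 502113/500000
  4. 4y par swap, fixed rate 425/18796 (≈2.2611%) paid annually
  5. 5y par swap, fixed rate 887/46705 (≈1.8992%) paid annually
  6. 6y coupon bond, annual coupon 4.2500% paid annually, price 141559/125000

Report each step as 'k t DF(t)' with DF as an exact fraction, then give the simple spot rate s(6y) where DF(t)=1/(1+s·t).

1 1 9847/10000
2 2 4703/5000
3 3 9189/10000
4 4 183/200
5 5 9113/10000
6 6 8959/10000
s(6y) = (1/(8959/10000) − 1)/(6) = 347/17918 ≈ 1.9366%

step 1 [1y] bond c/1=1/16: DF=(167399/160000 − 1/16·(0))/(1+1/16) = 9847/10000 ≈ 0.984700
step 2 [2y] zero: DF = P = 4703/5000 ≈ 0.940600
step 3 [3y] bond c/1=3/100: DF=(502113/500000 − 3/100·(0.984700+0.940600))/(1+3/100) = 9189/10000 ≈ 0.918900
step 4 [4y] swap r/1=425/18796: DF=(1 − 425/18796·(0.984700+0.940600+0.918900))/(1+425/18796) = 183/200 ≈ 0.915000
step 5 [5y] swap r/1=887/46705: DF=(1 − 887/46705·(0.984700+0.940600+0.918900+0.915000))/(1+887/46705) = 9113/10000 ≈ 0.911300
step 6 [6y] bond c/1=17/400: DF=(141559/125000 − 17/400·(0.984700+0.940600+0.918900+0.915000+0.911300))/(1+17/400) = 8959/10000 ≈ 0.895900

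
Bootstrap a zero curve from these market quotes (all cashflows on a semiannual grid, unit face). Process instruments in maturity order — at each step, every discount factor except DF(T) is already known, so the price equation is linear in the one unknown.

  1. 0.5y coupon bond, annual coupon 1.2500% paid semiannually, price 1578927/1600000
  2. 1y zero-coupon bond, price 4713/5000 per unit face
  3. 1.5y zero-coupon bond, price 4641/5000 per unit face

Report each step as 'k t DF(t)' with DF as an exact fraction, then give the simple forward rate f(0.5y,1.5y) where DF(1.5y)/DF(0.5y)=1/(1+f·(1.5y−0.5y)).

step 1 [0.5y] bond c/2=1/160: DF=(1578927/1600000 − 1/160·(0))/(1+1/160) = 9807/10000 ≈ 0.980700
step 2 [1y] zero: DF = P = 4713/5000 ≈ 0.942600
step 3 [1.5y] zero: DF = P = 4641/5000 ≈ 0.928200

1 1/2 9807/10000
2 1 4713/5000
3 3/2 4641/5000
f(0.5y,1.5y) = ((9807/10000)/(4641/5000) − 1)/(1) = 25/442 ≈ 5.6561%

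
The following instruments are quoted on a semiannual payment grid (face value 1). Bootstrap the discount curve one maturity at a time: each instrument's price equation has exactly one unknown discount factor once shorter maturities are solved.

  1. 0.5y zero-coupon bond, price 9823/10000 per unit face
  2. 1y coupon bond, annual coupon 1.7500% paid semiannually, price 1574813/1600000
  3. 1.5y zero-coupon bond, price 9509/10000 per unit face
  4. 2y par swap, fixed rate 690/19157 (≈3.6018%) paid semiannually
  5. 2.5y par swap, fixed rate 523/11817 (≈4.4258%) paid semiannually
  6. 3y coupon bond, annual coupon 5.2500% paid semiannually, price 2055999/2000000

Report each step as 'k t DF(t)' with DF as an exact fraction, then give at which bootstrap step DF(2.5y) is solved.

step 1 [0.5y] zero: DF = P = 9823/10000 ≈ 0.982300
step 2 [1y] bond c/2=7/800: DF=(1574813/1600000 − 7/800·(0.982300))/(1+7/800) = 1209/1250 ≈ 0.967200
step 3 [1.5y] zero: DF = P = 9509/10000 ≈ 0.950900
step 4 [2y] swap r/2=345/19157: DF=(1 − 345/19157·(0.982300+0.967200+0.950900))/(1+345/19157) = 931/1000 ≈ 0.931000
step 5 [2.5y] swap r/2=523/23634: DF=(1 − 523/23634·(0.982300+0.967200+0.950900+0.931000))/(1+523/23634) = 4477/5000 ≈ 0.895400
step 6 [3y] bond c/2=21/800: DF=(2055999/2000000 − 21/800·(0.982300+0.967200+0.950900+0.931000+0.895400))/(1+21/800) = 1101/1250 ≈ 0.880800

1 1/2 9823/10000
2 1 1209/1250
3 3/2 9509/10000
4 2 931/1000
5 5/2 4477/5000
6 3 1101/1250
DF(2.5y) is solved at step 5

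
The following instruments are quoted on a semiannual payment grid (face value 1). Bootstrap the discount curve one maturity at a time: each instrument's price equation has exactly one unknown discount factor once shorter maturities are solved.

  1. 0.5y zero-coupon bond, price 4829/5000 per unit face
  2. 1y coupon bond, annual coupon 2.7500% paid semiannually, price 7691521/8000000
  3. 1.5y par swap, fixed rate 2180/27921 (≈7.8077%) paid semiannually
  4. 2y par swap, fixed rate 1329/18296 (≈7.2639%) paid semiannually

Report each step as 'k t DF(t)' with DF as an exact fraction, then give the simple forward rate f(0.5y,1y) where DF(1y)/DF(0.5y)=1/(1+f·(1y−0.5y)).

1 1/2 4829/5000
2 1 9353/10000
3 3/2 891/1000
4 2 8671/10000
f(0.5y,1y) = ((4829/5000)/(9353/10000) − 1)/(1/2) = 610/9353 ≈ 6.5220%

step 1 [0.5y] zero: DF = P = 4829/5000 ≈ 0.965800
step 2 [1y] bond c/2=11/800: DF=(7691521/8000000 − 11/800·(0.965800))/(1+11/800) = 9353/10000 ≈ 0.935300
step 3 [1.5y] swap r/2=1090/27921: DF=(1 − 1090/27921·(0.965800+0.935300))/(1+1090/27921) = 891/1000 ≈ 0.891000
step 4 [2y] swap r/2=1329/36592: DF=(1 − 1329/36592·(0.965800+0.935300+0.891000))/(1+1329/36592) = 8671/10000 ≈ 0.867100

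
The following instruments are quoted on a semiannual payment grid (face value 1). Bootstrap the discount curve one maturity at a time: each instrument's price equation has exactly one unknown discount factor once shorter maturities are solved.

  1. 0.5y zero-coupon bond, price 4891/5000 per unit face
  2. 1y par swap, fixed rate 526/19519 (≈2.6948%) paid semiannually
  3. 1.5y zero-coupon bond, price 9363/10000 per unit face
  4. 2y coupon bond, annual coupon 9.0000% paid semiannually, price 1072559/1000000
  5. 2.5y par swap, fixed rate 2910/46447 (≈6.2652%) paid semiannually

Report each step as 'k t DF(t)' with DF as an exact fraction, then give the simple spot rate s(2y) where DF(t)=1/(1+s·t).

1 1/2 4891/5000
2 1 9737/10000
3 3/2 9363/10000
4 2 451/500
5 5/2 1709/2000
s(2y) = (1/(451/500) − 1)/(2) = 49/902 ≈ 5.4324%

step 1 [0.5y] zero: DF = P = 4891/5000 ≈ 0.978200
step 2 [1y] swap r/2=263/19519: DF=(1 − 263/19519·(0.978200))/(1+263/19519) = 9737/10000 ≈ 0.973700
step 3 [1.5y] zero: DF = P = 9363/10000 ≈ 0.936300
step 4 [2y] bond c/2=9/200: DF=(1072559/1000000 − 9/200·(0.978200+0.973700+0.936300))/(1+9/200) = 451/500 ≈ 0.902000
step 5 [2.5y] swap r/2=1455/46447: DF=(1 − 1455/46447·(0.978200+0.973700+0.936300+0.902000))/(1+1455/46447) = 1709/2000 ≈ 0.854500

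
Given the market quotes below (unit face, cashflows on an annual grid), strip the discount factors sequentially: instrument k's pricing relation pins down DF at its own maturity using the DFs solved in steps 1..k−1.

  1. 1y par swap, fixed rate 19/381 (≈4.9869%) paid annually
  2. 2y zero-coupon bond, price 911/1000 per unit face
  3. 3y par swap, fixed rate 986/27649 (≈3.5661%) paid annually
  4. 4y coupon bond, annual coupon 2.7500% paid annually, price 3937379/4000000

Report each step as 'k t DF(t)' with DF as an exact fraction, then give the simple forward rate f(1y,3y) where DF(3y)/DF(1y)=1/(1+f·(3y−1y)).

1 1 381/400
2 2 911/1000
3 3 4507/5000
4 4 221/250
f(1y,3y) = ((381/400)/(4507/5000) − 1)/(2) = 511/18028 ≈ 2.8345%

step 1 [1y] swap r/1=19/381: DF=(1 − 19/381·(0))/(1+19/381) = 381/400 ≈ 0.952500
step 2 [2y] zero: DF = P = 911/1000 ≈ 0.911000
step 3 [3y] swap r/1=986/27649: DF=(1 − 986/27649·(0.952500+0.911000))/(1+986/27649) = 4507/5000 ≈ 0.901400
step 4 [4y] bond c/1=11/400: DF=(3937379/4000000 − 11/400·(0.952500+0.911000+0.901400))/(1+11/400) = 221/250 ≈ 0.884000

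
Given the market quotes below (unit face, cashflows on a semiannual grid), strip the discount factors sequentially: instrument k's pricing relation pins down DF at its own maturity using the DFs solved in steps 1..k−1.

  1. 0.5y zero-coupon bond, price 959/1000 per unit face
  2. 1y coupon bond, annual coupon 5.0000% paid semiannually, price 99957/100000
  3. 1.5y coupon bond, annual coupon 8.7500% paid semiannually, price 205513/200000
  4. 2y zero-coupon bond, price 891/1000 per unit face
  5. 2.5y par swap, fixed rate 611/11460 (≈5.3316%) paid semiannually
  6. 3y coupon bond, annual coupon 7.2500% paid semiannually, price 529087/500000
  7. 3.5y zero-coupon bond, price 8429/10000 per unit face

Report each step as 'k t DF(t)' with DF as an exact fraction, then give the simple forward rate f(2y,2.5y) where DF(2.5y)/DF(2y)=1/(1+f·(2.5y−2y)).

1 1/2 959/1000
2 1 4759/5000
3 3/2 2261/2500
4 2 891/1000
5 5/2 4389/5000
6 3 538/625
7 7/2 8429/10000
f(2y,2.5y) = ((891/1000)/(4389/5000) − 1)/(1/2) = 4/133 ≈ 3.0075%

step 1 [0.5y] zero: DF = P = 959/1000 ≈ 0.959000
step 2 [1y] bond c/2=1/40: DF=(99957/100000 − 1/40·(0.959000))/(1+1/40) = 4759/5000 ≈ 0.951800
step 3 [1.5y] bond c/2=7/160: DF=(205513/200000 − 7/160·(0.959000+0.951800))/(1+7/160) = 2261/2500 ≈ 0.904400
step 4 [2y] zero: DF = P = 891/1000 ≈ 0.891000
step 5 [2.5y] swap r/2=611/22920: DF=(1 − 611/22920·(0.959000+0.951800+0.904400+0.891000))/(1+611/22920) = 4389/5000 ≈ 0.877800
step 6 [3y] bond c/2=29/800: DF=(529087/500000 − 29/800·(0.959000+0.951800+0.904400+0.891000+0.877800))/(1+29/800) = 538/625 ≈ 0.860800
step 7 [3.5y] zero: DF = P = 8429/10000 ≈ 0.842900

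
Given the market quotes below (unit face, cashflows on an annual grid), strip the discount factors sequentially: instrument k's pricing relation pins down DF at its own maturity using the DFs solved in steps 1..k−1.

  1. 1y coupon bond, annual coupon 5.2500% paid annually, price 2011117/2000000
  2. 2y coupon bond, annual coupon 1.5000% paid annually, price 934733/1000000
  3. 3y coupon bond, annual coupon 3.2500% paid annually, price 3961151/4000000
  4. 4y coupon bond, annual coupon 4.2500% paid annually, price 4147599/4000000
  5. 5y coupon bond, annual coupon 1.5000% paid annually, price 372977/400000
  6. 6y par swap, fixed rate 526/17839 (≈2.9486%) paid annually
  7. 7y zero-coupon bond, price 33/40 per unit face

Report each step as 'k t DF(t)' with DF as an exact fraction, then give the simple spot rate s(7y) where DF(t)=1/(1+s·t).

step 1 [1y] bond c/1=21/400: DF=(2011117/2000000 − 21/400·(0))/(1+21/400) = 4777/5000 ≈ 0.955400
step 2 [2y] bond c/1=3/200: DF=(934733/1000000 − 3/200·(0.955400))/(1+3/200) = 2267/2500 ≈ 0.906800
step 3 [3y] bond c/1=13/400: DF=(3961151/4000000 − 13/400·(0.955400+0.906800))/(1+13/400) = 1801/2000 ≈ 0.900500
step 4 [4y] bond c/1=17/400: DF=(4147599/4000000 − 17/400·(0.955400+0.906800+0.900500))/(1+17/400) = 441/500 ≈ 0.882000
step 5 [5y] bond c/1=3/200: DF=(372977/400000 − 3/200·(0.955400+0.906800+0.900500+0.882000))/(1+3/200) = 1081/1250 ≈ 0.864800
step 6 [6y] swap r/1=526/17839: DF=(1 − 526/17839·(0.955400+0.906800+0.900500+0.882000+0.864800))/(1+526/17839) = 4211/5000 ≈ 0.842200
step 7 [7y] zero: DF = P = 33/40 ≈ 0.825000

1 1 4777/5000
2 2 2267/2500
3 3 1801/2000
4 4 441/500
5 5 1081/1250
6 6 4211/5000
7 7 33/40
s(7y) = (1/(33/40) − 1)/(7) = 1/33 ≈ 3.0303%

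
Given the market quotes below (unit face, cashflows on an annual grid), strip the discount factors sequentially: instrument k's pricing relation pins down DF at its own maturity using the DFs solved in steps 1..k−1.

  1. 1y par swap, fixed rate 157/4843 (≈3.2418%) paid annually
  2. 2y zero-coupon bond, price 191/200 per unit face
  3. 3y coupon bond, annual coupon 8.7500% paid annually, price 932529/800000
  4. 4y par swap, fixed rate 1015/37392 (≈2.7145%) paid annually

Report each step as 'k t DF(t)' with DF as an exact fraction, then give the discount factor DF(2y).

step 1 [1y] swap r/1=157/4843: DF=(1 − 157/4843·(0))/(1+157/4843) = 4843/5000 ≈ 0.968600
step 2 [2y] zero: DF = P = 191/200 ≈ 0.955000
step 3 [3y] bond c/1=7/80: DF=(932529/800000 − 7/80·(0.968600+0.955000))/(1+7/80) = 9171/10000 ≈ 0.917100
step 4 [4y] swap r/1=1015/37392: DF=(1 − 1015/37392·(0.968600+0.955000+0.917100))/(1+1015/37392) = 1797/2000 ≈ 0.898500

1 1 4843/5000
2 2 191/200
3 3 9171/10000
4 4 1797/2000
DF(2y) = 191/200 ≈ 0.955000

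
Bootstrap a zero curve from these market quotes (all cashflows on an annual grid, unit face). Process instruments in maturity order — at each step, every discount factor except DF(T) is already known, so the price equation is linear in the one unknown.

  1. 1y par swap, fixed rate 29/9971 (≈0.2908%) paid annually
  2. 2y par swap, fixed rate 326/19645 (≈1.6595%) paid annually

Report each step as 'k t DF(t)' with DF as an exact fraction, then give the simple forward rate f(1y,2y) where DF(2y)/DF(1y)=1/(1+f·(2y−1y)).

step 1 [1y] swap r/1=29/9971: DF=(1 − 29/9971·(0))/(1+29/9971) = 9971/10000 ≈ 0.997100
step 2 [2y] swap r/1=326/19645: DF=(1 − 326/19645·(0.997100))/(1+326/19645) = 4837/5000 ≈ 0.967400

1 1 9971/10000
2 2 4837/5000
f(1y,2y) = ((9971/10000)/(4837/5000) − 1)/(1) = 297/9674 ≈ 3.0701%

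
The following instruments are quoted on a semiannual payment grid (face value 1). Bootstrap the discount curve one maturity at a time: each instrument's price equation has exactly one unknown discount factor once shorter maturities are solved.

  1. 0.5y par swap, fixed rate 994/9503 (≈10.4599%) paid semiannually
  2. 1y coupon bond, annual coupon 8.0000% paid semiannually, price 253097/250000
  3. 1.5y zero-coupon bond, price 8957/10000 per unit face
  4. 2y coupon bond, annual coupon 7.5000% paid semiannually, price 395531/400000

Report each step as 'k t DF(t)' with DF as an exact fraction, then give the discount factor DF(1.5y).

step 1 [0.5y] swap r/2=497/9503: DF=(1 − 497/9503·(0))/(1+497/9503) = 9503/10000 ≈ 0.950300
step 2 [1y] bond c/2=1/25: DF=(253097/250000 − 1/25·(0.950300))/(1+1/25) = 9369/10000 ≈ 0.936900
step 3 [1.5y] zero: DF = P = 8957/10000 ≈ 0.895700
step 4 [2y] bond c/2=3/80: DF=(395531/400000 − 3/80·(0.950300+0.936900+0.895700))/(1+3/80) = 341/400 ≈ 0.852500

1 1/2 9503/10000
2 1 9369/10000
3 3/2 8957/10000
4 2 341/400
DF(1.5y) = 8957/10000 ≈ 0.895700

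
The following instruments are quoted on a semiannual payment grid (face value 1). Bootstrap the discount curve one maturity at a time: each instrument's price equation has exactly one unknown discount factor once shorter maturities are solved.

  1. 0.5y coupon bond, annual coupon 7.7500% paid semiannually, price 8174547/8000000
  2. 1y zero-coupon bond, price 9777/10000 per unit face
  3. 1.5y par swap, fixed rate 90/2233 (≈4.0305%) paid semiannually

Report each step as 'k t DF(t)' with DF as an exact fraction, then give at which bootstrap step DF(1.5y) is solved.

step 1 [0.5y] bond c/2=31/800: DF=(8174547/8000000 − 31/800·(0))/(1+31/800) = 9837/10000 ≈ 0.983700
step 2 [1y] zero: DF = P = 9777/10000 ≈ 0.977700
step 3 [1.5y] swap r/2=45/2233: DF=(1 − 45/2233·(0.983700+0.977700))/(1+45/2233) = 1883/2000 ≈ 0.941500

1 1/2 9837/10000
2 1 9777/10000
3 3/2 1883/2000
DF(1.5y) is solved at step 3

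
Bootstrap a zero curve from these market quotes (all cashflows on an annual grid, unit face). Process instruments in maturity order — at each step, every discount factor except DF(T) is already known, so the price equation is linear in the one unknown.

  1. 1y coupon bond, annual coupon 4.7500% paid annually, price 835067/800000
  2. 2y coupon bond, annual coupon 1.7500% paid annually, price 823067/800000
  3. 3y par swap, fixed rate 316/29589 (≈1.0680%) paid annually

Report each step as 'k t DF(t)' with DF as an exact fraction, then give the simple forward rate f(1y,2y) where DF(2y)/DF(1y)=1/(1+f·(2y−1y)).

step 1 [1y] bond c/1=19/400: DF=(835067/800000 − 19/400·(0))/(1+19/400) = 1993/2000 ≈ 0.996500
step 2 [2y] bond c/1=7/400: DF=(823067/800000 − 7/400·(0.996500))/(1+7/400) = 497/500 ≈ 0.994000
step 3 [3y] swap r/1=316/29589: DF=(1 − 316/29589·(0.996500+0.994000))/(1+316/29589) = 2421/2500 ≈ 0.968400

1 1 1993/2000
2 2 497/500
3 3 2421/2500
f(1y,2y) = ((1993/2000)/(497/500) − 1)/(1) = 5/1988 ≈ 0.2515%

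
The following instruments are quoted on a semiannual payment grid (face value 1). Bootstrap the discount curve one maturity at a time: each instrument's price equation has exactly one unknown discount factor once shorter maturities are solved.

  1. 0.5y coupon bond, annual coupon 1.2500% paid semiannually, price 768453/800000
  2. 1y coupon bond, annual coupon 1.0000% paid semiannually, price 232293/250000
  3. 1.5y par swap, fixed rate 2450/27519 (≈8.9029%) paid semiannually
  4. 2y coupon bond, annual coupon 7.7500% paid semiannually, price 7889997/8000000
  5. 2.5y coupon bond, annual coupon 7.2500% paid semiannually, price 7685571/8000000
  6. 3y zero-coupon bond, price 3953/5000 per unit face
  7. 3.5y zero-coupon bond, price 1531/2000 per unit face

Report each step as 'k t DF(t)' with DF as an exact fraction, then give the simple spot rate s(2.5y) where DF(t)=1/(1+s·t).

step 1 [0.5y] bond c/2=1/160: DF=(768453/800000 − 1/160·(0))/(1+1/160) = 4773/5000 ≈ 0.954600
step 2 [1y] bond c/2=1/200: DF=(232293/250000 − 1/200·(0.954600))/(1+1/200) = 4599/5000 ≈ 0.919800
step 3 [1.5y] swap r/2=1225/27519: DF=(1 − 1225/27519·(0.954600+0.919800))/(1+1225/27519) = 351/400 ≈ 0.877500
step 4 [2y] bond c/2=31/800: DF=(7889997/8000000 − 31/800·(0.954600+0.919800+0.877500))/(1+31/800) = 2117/2500 ≈ 0.846800
step 5 [2.5y] bond c/2=29/800: DF=(7685571/8000000 − 29/800·(0.954600+0.919800+0.877500+0.846800))/(1+29/800) = 2003/2500 ≈ 0.801200
step 6 [3y] zero: DF = P = 3953/5000 ≈ 0.790600
step 7 [3.5y] zero: DF = P = 1531/2000 ≈ 0.765500

1 1/2 4773/5000
2 1 4599/5000
3 3/2 351/400
4 2 2117/2500
5 5/2 2003/2500
6 3 3953/5000
7 7/2 1531/2000
s(2.5y) = (1/(2003/2500) − 1)/(5/2) = 994/10015 ≈ 9.9251%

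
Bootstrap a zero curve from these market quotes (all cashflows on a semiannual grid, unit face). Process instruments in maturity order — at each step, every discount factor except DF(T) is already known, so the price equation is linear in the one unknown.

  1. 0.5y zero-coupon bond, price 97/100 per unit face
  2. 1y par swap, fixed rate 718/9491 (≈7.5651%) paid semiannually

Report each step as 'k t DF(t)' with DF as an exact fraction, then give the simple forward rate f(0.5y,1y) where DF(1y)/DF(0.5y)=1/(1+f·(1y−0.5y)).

step 1 [0.5y] zero: DF = P = 97/100 ≈ 0.970000
step 2 [1y] swap r/2=359/9491: DF=(1 − 359/9491·(0.970000))/(1+359/9491) = 4641/5000 ≈ 0.928200

1 1/2 97/100
2 1 4641/5000
f(0.5y,1y) = ((97/100)/(4641/5000) − 1)/(1/2) = 418/4641 ≈ 9.0067%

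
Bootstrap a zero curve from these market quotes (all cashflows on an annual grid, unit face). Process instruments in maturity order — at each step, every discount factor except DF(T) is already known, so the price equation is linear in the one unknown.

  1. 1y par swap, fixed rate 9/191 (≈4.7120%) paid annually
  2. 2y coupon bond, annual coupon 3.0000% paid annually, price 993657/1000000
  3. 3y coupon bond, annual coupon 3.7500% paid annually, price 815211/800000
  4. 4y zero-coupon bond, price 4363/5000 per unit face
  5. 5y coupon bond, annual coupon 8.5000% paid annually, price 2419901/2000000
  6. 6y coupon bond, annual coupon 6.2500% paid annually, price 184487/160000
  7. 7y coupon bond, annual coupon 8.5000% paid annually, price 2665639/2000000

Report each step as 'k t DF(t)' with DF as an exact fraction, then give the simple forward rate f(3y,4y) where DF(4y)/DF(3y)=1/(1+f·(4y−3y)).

1 1 191/200
2 2 9369/10000
3 3 4569/5000
4 4 4363/5000
5 5 827/1000
6 6 4101/5000
7 7 507/625
f(3y,4y) = ((4569/5000)/(4363/5000) − 1)/(1) = 206/4363 ≈ 4.7215%

step 1 [1y] swap r/1=9/191: DF=(1 − 9/191·(0))/(1+9/191) = 191/200 ≈ 0.955000
step 2 [2y] bond c/1=3/100: DF=(993657/1000000 − 3/100·(0.955000))/(1+3/100) = 9369/10000 ≈ 0.936900
step 3 [3y] bond c/1=3/80: DF=(815211/800000 − 3/80·(0.955000+0.936900))/(1+3/80) = 4569/5000 ≈ 0.913800
step 4 [4y] zero: DF = P = 4363/5000 ≈ 0.872600
step 5 [5y] bond c/1=17/200: DF=(2419901/2000000 − 17/200·(0.955000+0.936900+0.913800+0.872600))/(1+17/200) = 827/1000 ≈ 0.827000
step 6 [6y] bond c/1=1/16: DF=(184487/160000 − 1/16·(0.955000+0.936900+0.913800+0.872600+0.827000))/(1+1/16) = 4101/5000 ≈ 0.820200
step 7 [7y] bond c/1=17/200: DF=(2665639/2000000 − 17/200·(0.955000+0.936900+0.913800+0.872600+0.827000+0.820200))/(1+17/200) = 507/625 ≈ 0.811200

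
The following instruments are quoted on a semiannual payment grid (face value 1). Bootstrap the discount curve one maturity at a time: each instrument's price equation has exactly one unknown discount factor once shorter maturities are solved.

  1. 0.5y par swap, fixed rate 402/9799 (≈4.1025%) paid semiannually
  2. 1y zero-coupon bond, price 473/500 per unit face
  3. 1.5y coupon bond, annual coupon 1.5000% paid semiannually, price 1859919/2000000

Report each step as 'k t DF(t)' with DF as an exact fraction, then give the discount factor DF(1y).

1 1/2 9799/10000
2 1 473/500
3 3/2 9087/10000
DF(1y) = 473/500 ≈ 0.946000

step 1 [0.5y] swap r/2=201/9799: DF=(1 − 201/9799·(0))/(1+201/9799) = 9799/10000 ≈ 0.979900
step 2 [1y] zero: DF = P = 473/500 ≈ 0.946000
step 3 [1.5y] bond c/2=3/400: DF=(1859919/2000000 − 3/400·(0.979900+0.946000))/(1+3/400) = 9087/10000 ≈ 0.908700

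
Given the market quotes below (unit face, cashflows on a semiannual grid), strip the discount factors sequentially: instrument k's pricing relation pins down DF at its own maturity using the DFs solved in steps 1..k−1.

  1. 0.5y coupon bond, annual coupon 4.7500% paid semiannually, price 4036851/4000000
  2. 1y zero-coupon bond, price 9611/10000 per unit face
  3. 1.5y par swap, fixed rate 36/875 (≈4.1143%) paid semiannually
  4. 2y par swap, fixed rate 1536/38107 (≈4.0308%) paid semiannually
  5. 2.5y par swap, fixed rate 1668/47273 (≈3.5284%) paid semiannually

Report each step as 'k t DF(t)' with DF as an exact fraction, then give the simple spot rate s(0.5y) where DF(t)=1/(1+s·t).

step 1 [0.5y] bond c/2=19/800: DF=(4036851/4000000 − 19/800·(0))/(1+19/800) = 4929/5000 ≈ 0.985800
step 2 [1y] zero: DF = P = 9611/10000 ≈ 0.961100
step 3 [1.5y] swap r/2=18/875: DF=(1 − 18/875·(0.985800+0.961100))/(1+18/875) = 4703/5000 ≈ 0.940600
step 4 [2y] swap r/2=768/38107: DF=(1 − 768/38107·(0.985800+0.961100+0.940600))/(1+768/38107) = 577/625 ≈ 0.923200
step 5 [2.5y] swap r/2=834/47273: DF=(1 − 834/47273·(0.985800+0.961100+0.940600+0.923200))/(1+834/47273) = 4583/5000 ≈ 0.916600

1 1/2 4929/5000
2 1 9611/10000
3 3/2 4703/5000
4 2 577/625
5 5/2 4583/5000
s(0.5y) = (1/(4929/5000) − 1)/(1/2) = 142/4929 ≈ 2.8809%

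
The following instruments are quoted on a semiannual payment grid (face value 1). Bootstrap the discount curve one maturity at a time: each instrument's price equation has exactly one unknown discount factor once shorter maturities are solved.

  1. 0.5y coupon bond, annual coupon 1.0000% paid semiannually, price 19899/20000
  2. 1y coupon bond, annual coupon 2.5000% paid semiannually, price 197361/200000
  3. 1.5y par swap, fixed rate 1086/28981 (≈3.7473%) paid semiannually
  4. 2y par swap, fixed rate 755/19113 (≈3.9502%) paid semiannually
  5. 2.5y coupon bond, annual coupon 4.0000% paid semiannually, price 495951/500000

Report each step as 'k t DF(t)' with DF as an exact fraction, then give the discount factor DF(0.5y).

step 1 [0.5y] bond c/2=1/200: DF=(19899/20000 − 1/200·(0))/(1+1/200) = 99/100 ≈ 0.990000
step 2 [1y] bond c/2=1/80: DF=(197361/200000 − 1/80·(0.990000))/(1+1/80) = 1203/1250 ≈ 0.962400
step 3 [1.5y] swap r/2=543/28981: DF=(1 − 543/28981·(0.990000+0.962400))/(1+543/28981) = 9457/10000 ≈ 0.945700
step 4 [2y] swap r/2=755/38226: DF=(1 − 755/38226·(0.990000+0.962400+0.945700))/(1+755/38226) = 1849/2000 ≈ 0.924500
step 5 [2.5y] bond c/2=1/50: DF=(495951/500000 − 1/50·(0.990000+0.962400+0.945700+0.924500))/(1+1/50) = 359/400 ≈ 0.897500

1 1/2 99/100
2 1 1203/1250
3 3/2 9457/10000
4 2 1849/2000
5 5/2 359/400
DF(0.5y) = 99/100 ≈ 0.990000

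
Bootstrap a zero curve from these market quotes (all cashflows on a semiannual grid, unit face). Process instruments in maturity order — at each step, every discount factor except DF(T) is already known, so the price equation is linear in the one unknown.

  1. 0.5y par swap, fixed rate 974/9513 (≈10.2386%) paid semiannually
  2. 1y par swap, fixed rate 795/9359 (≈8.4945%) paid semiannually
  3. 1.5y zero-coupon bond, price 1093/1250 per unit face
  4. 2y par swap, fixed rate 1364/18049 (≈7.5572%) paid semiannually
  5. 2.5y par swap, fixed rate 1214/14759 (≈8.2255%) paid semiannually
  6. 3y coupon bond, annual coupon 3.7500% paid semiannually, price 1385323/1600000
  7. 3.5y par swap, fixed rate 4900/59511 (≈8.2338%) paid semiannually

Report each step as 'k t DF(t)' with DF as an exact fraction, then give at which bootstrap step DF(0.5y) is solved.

1 1/2 9513/10000
2 1 1841/2000
3 3/2 1093/1250
4 2 2159/2500
5 5/2 8179/10000
6 3 1921/2500
7 7/2 151/200
DF(0.5y) is solved at step 1

step 1 [0.5y] swap r/2=487/9513: DF=(1 − 487/9513·(0))/(1+487/9513) = 9513/10000 ≈ 0.951300
step 2 [1y] swap r/2=795/18718: DF=(1 − 795/18718·(0.951300))/(1+795/18718) = 1841/2000 ≈ 0.920500
step 3 [1.5y] zero: DF = P = 1093/1250 ≈ 0.874400
step 4 [2y] swap r/2=682/18049: DF=(1 − 682/18049·(0.951300+0.920500+0.874400))/(1+682/18049) = 2159/2500 ≈ 0.863600
step 5 [2.5y] swap r/2=607/14759: DF=(1 − 607/14759·(0.951300+0.920500+0.874400+0.863600))/(1+607/14759) = 8179/10000 ≈ 0.817900
step 6 [3y] bond c/2=3/160: DF=(1385323/1600000 − 3/160·(0.951300+0.920500+0.874400+0.863600+0.817900))/(1+3/160) = 1921/2500 ≈ 0.768400
step 7 [3.5y] swap r/2=2450/59511: DF=(1 − 2450/59511·(0.951300+0.920500+0.874400+0.863600+0.817900+0.768400))/(1+2450/59511) = 151/200 ≈ 0.755000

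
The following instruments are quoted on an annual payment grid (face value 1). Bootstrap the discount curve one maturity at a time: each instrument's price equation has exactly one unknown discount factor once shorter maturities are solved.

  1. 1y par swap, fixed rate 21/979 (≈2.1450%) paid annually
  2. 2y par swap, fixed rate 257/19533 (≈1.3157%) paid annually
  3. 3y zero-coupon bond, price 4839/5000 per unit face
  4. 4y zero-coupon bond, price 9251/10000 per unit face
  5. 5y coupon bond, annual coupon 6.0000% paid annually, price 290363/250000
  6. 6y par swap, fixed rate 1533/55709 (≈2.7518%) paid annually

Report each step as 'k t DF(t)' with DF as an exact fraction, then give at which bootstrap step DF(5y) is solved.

1 1 979/1000
2 2 9743/10000
3 3 4839/5000
4 4 9251/10000
5 5 439/500
6 6 8467/10000
DF(5y) is solved at step 5

step 1 [1y] swap r/1=21/979: DF=(1 − 21/979·(0))/(1+21/979) = 979/1000 ≈ 0.979000
step 2 [2y] swap r/1=257/19533: DF=(1 − 257/19533·(0.979000))/(1+257/19533) = 9743/10000 ≈ 0.974300
step 3 [3y] zero: DF = P = 4839/5000 ≈ 0.967800
step 4 [4y] zero: DF = P = 9251/10000 ≈ 0.925100
step 5 [5y] bond c/1=3/50: DF=(290363/250000 − 3/50·(0.979000+0.974300+0.967800+0.925100))/(1+3/50) = 439/500 ≈ 0.878000
step 6 [6y] swap r/1=1533/55709: DF=(1 − 1533/55709·(0.979000+0.974300+0.967800+0.925100+0.878000))/(1+1533/55709) = 8467/10000 ≈ 0.846700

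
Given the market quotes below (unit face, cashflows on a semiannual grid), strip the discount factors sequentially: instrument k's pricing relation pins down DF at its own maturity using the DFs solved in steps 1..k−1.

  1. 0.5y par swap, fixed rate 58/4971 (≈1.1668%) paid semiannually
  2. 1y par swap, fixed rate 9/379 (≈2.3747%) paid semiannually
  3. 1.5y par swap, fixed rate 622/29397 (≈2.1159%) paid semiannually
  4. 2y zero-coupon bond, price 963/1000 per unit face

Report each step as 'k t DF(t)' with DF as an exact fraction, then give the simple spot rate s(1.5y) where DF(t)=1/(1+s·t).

step 1 [0.5y] swap r/2=29/4971: DF=(1 − 29/4971·(0))/(1+29/4971) = 4971/5000 ≈ 0.994200
step 2 [1y] swap r/2=9/758: DF=(1 − 9/758·(0.994200))/(1+9/758) = 4883/5000 ≈ 0.976600
step 3 [1.5y] swap r/2=311/29397: DF=(1 − 311/29397·(0.994200+0.976600))/(1+311/29397) = 9689/10000 ≈ 0.968900
step 4 [2y] zero: DF = P = 963/1000 ≈ 0.963000

1 1/2 4971/5000
2 1 4883/5000
3 3/2 9689/10000
4 2 963/1000
s(1.5y) = (1/(9689/10000) − 1)/(3/2) = 622/29067 ≈ 2.1399%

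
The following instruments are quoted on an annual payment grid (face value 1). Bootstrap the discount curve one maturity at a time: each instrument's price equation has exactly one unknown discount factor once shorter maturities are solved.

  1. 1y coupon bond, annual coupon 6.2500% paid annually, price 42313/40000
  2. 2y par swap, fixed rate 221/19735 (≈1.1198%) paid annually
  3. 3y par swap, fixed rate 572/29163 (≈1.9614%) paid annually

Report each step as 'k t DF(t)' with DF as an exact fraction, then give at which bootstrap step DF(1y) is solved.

step 1 [1y] bond c/1=1/16: DF=(42313/40000 − 1/16·(0))/(1+1/16) = 2489/2500 ≈ 0.995600
step 2 [2y] swap r/1=221/19735: DF=(1 − 221/19735·(0.995600))/(1+221/19735) = 9779/10000 ≈ 0.977900
step 3 [3y] swap r/1=572/29163: DF=(1 − 572/29163·(0.995600+0.977900))/(1+572/29163) = 2357/2500 ≈ 0.942800

1 1 2489/2500
2 2 9779/10000
3 3 2357/2500
DF(1y) is solved at step 1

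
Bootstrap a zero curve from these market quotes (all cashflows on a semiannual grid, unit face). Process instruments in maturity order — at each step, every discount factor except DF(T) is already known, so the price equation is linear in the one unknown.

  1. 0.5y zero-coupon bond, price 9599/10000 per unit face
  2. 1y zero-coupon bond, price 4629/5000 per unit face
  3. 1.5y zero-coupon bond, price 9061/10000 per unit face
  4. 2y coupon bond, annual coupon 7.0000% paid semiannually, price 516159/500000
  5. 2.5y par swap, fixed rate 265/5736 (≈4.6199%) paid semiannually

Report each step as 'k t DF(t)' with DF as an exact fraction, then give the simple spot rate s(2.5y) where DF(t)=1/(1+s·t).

step 1 [0.5y] zero: DF = P = 9599/10000 ≈ 0.959900
step 2 [1y] zero: DF = P = 4629/5000 ≈ 0.925800
step 3 [1.5y] zero: DF = P = 9061/10000 ≈ 0.906100
step 4 [2y] bond c/2=7/200: DF=(516159/500000 − 7/200·(0.959900+0.925800+0.906100))/(1+7/200) = 903/1000 ≈ 0.903000
step 5 [2.5y] swap r/2=265/11472: DF=(1 − 265/11472·(0.959900+0.925800+0.906100+0.903000))/(1+265/11472) = 447/500 ≈ 0.894000

1 1/2 9599/10000
2 1 4629/5000
3 3/2 9061/10000
4 2 903/1000
5 5/2 447/500
s(2.5y) = (1/(447/500) − 1)/(5/2) = 106/2235 ≈ 4.7427%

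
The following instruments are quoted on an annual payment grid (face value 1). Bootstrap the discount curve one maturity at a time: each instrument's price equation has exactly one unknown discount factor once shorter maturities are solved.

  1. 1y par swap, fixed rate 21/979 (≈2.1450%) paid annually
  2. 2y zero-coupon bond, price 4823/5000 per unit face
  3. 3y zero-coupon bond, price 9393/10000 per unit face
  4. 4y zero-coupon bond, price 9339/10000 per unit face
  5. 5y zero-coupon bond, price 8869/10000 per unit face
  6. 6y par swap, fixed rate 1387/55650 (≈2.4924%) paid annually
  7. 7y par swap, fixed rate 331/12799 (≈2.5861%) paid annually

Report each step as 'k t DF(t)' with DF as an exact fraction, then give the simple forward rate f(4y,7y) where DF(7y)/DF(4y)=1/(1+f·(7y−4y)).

1 1 979/1000
2 2 4823/5000
3 3 9393/10000
4 4 9339/10000
5 5 8869/10000
6 6 8613/10000
7 7 1669/2000
f(4y,7y) = ((9339/10000)/(1669/2000) − 1)/(3) = 994/25035 ≈ 3.9704%

step 1 [1y] swap r/1=21/979: DF=(1 − 21/979·(0))/(1+21/979) = 979/1000 ≈ 0.979000
step 2 [2y] zero: DF = P = 4823/5000 ≈ 0.964600
step 3 [3y] zero: DF = P = 9393/10000 ≈ 0.939300
step 4 [4y] zero: DF = P = 9339/10000 ≈ 0.933900
step 5 [5y] zero: DF = P = 8869/10000 ≈ 0.886900
step 6 [6y] swap r/1=1387/55650: DF=(1 − 1387/55650·(0.979000+0.964600+0.939300+0.933900+0.886900))/(1+1387/55650) = 8613/10000 ≈ 0.861300
step 7 [7y] swap r/1=331/12799: DF=(1 − 331/12799·(0.979000+0.964600+0.939300+0.933900+0.886900+0.861300))/(1+331/12799) = 1669/2000 ≈ 0.834500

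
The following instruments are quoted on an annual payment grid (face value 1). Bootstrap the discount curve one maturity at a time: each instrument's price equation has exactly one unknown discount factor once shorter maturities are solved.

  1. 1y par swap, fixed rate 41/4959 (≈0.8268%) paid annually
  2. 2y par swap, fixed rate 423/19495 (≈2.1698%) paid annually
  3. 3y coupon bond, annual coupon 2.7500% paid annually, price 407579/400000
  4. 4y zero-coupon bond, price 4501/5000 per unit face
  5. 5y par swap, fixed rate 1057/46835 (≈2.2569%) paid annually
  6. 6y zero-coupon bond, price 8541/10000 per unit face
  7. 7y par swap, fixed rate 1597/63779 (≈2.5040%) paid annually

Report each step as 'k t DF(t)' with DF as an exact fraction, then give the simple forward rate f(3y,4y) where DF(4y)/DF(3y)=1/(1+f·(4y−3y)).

1 1 4959/5000
2 2 9577/10000
3 3 1879/2000
4 4 4501/5000
5 5 8943/10000
6 6 8541/10000
7 7 8403/10000
f(3y,4y) = ((1879/2000)/(4501/5000) − 1)/(1) = 393/9002 ≈ 4.3657%

step 1 [1y] swap r/1=41/4959: DF=(1 − 41/4959·(0))/(1+41/4959) = 4959/5000 ≈ 0.991800
step 2 [2y] swap r/1=423/19495: DF=(1 − 423/19495·(0.991800))/(1+423/19495) = 9577/10000 ≈ 0.957700
step 3 [3y] bond c/1=11/400: DF=(407579/400000 − 11/400·(0.991800+0.957700))/(1+11/400) = 1879/2000 ≈ 0.939500
step 4 [4y] zero: DF = P = 4501/5000 ≈ 0.900200
step 5 [5y] swap r/1=1057/46835: DF=(1 − 1057/46835·(0.991800+0.957700+0.939500+0.900200))/(1+1057/46835) = 8943/10000 ≈ 0.894300
step 6 [6y] zero: DF = P = 8541/10000 ≈ 0.854100
step 7 [7y] swap r/1=1597/63779: DF=(1 − 1597/63779·(0.991800+0.957700+0.939500+0.900200+0.894300+0.854100))/(1+1597/63779) = 8403/10000 ≈ 0.840300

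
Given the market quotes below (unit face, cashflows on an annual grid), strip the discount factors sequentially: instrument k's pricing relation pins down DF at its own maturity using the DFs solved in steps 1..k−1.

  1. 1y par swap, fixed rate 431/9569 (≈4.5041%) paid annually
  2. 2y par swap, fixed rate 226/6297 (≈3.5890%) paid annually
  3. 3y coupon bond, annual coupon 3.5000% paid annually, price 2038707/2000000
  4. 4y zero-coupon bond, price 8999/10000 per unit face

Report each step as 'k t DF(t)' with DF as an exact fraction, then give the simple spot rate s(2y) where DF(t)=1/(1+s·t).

1 1 9569/10000
2 2 4661/5000
3 3 921/1000
4 4 8999/10000
s(2y) = (1/(4661/5000) − 1)/(2) = 339/9322 ≈ 3.6366%

step 1 [1y] swap r/1=431/9569: DF=(1 − 431/9569·(0))/(1+431/9569) = 9569/10000 ≈ 0.956900
step 2 [2y] swap r/1=226/6297: DF=(1 − 226/6297·(0.956900))/(1+226/6297) = 4661/5000 ≈ 0.932200
step 3 [3y] bond c/1=7/200: DF=(2038707/2000000 − 7/200·(0.956900+0.932200))/(1+7/200) = 921/1000 ≈ 0.921000
step 4 [4y] zero: DF = P = 8999/10000 ≈ 0.899900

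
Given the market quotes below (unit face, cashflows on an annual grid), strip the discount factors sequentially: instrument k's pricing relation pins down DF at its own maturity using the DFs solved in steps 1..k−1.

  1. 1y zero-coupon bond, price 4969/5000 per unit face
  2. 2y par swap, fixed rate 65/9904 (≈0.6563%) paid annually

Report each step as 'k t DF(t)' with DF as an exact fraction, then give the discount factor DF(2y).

step 1 [1y] zero: DF = P = 4969/5000 ≈ 0.993800
step 2 [2y] swap r/1=65/9904: DF=(1 − 65/9904·(0.993800))/(1+65/9904) = 987/1000 ≈ 0.987000

1 1 4969/5000
2 2 987/1000
DF(2y) = 987/1000 ≈ 0.987000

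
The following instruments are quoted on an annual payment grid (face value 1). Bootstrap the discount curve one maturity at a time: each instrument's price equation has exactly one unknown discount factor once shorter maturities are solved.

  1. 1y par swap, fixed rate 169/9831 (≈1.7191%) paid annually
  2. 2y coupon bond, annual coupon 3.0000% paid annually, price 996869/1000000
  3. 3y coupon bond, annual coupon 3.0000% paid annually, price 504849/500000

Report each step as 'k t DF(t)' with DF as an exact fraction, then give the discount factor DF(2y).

step 1 [1y] swap r/1=169/9831: DF=(1 − 169/9831·(0))/(1+169/9831) = 9831/10000 ≈ 0.983100
step 2 [2y] bond c/1=3/100: DF=(996869/1000000 − 3/100·(0.983100))/(1+3/100) = 587/625 ≈ 0.939200
step 3 [3y] bond c/1=3/100: DF=(504849/500000 − 3/100·(0.983100+0.939200))/(1+3/100) = 9243/10000 ≈ 0.924300

1 1 9831/10000
2 2 587/625
3 3 9243/10000
DF(2y) = 587/625 ≈ 0.939200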